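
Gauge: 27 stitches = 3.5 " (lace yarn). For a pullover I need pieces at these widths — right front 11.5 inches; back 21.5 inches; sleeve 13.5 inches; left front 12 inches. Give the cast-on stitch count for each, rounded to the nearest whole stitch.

right front 89; back 166; sleeve 104; left front 93.

Rate = 27/3.5 = 7.714 sts per in.
right front: 11.5 × 7.714 = 88.71 → 89.
back: 21.5 × 7.714 = 165.86 → 166.
sleeve: 13.5 × 7.714 = 104.14 → 104.
left front: 12 × 7.714 = 92.57 → 93.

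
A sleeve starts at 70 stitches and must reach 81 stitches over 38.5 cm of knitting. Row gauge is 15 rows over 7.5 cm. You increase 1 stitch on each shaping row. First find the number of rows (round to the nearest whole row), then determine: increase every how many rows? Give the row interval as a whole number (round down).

Rows = 38.5 × 2 = 77.0 → 77 rows.
Stitches to add: 11 → 11 shaping rows (at 1 st each).
77 / 11 = 7.00 → every 7 rows.

Increase every 7th row.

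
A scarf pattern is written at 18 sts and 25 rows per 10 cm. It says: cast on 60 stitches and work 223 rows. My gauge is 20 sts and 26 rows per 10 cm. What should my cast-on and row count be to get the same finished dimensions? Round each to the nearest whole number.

Cast on 67 stitches; work 232 rows.

Stitches: 60 × 20/18 = 66.67 → 67.
Rows: 223 × 26/25 = 231.92 → 232.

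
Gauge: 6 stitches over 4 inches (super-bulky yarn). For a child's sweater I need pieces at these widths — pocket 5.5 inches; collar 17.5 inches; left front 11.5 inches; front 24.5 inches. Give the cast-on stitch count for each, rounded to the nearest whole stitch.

Rate = 6/4 = 1.5 sts per in.
pocket: 5.5 × 1.5 = 8.25 → 8.
collar: 17.5 × 1.5 = 26.25 → 26.
left front: 11.5 × 1.5 = 17.25 → 17.
front: 24.5 × 1.5 = 36.75 → 37.

pocket 8; collar 26; left front 17; front 37.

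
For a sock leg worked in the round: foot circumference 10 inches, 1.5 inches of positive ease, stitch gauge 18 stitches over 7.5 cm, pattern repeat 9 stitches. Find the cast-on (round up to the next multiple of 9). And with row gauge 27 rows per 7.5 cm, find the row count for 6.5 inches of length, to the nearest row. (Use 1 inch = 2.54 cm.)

Cast on 72 stitches; work 59 rows.

Finished = 10 + 1.5 = 11.5 inches.
11.5 inches × 2.54 = 29.21 cm.
18/7.5 = 2.4 sts per cm; 29.21 × 2.4 = 70.10 sts.
Next multiple of 9 → 72.
6.5 inches = 16.51 cm; × 3.6 = 59.44 → 59 rows.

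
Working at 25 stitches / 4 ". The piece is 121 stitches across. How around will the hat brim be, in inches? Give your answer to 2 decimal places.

19.36 inches.

25 stitches / 4 inch = 6.25 stitches per inch.
121 / 6.25 = 19.360 inches.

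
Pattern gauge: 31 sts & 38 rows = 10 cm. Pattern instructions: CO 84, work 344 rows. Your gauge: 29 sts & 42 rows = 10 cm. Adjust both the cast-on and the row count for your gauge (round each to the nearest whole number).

Stitches: 84 × 29/31 = 78.58 → 79.
Rows: 344 × 42/38 = 380.21 → 380.

Cast on 79 stitches; work 380 rows.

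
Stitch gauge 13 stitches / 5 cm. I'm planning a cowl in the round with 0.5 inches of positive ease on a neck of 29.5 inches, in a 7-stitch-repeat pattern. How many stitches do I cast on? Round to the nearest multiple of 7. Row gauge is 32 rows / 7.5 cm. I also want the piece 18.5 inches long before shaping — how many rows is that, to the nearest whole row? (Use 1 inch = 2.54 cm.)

Finished = 29.5 + 0.5 = 30 inches.
30 inches × 2.54 = 76.20 cm.
13/5 = 2.6 sts per cm; 76.20 × 2.6 = 198.12 sts.
Nearest multiple of 7 → 196.
18.5 inches = 46.99 cm; × 4.267 = 200.49 → 200 rows.

Cast on 196 stitches; work 200 rows.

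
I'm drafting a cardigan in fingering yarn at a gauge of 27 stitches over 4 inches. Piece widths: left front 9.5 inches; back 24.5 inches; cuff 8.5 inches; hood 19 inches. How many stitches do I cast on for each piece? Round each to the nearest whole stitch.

Rate = 27/4 = 6.75 sts per in.
left front: 9.5 × 6.75 = 64.12 → 64.
back: 24.5 × 6.75 = 165.38 → 165.
cuff: 8.5 × 6.75 = 57.38 → 57.
hood: 19 × 6.75 = 128.25 → 128.

left front 64; back 165; cuff 57; hood 128.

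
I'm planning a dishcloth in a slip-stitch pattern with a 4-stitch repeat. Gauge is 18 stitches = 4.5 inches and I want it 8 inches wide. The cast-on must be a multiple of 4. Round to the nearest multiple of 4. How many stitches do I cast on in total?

18 / 4.5 = 4 sts per inch.
8 × 4 = 32.00 sts.
Nearest multiple of 4: 32.

Cast on 32 stitches.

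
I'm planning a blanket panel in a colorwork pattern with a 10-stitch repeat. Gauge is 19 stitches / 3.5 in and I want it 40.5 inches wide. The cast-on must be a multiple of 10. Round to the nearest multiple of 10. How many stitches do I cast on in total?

Cast on 220 stitches.

19 / 3.5 = 5.429 sts per inch.
40.5 × 5.429 = 219.86 sts.
Nearest multiple of 10: 220.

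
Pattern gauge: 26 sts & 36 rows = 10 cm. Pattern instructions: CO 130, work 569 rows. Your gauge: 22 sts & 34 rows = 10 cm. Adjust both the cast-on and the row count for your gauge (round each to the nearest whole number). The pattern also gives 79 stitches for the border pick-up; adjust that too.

Stitches: 130 × 22/26 = 110.00 → 110.
Rows: 569 × 34/36 = 537.39 → 537.
border pick-up: 79 × 22/26 = 66.85 → 67.

Cast on 110 stitches; work 537 rows; border pick-up 67 stitches.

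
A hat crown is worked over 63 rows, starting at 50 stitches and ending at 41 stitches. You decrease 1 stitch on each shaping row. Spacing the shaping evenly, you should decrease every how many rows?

Decrease every 7th row.

Stitches to remove: |41 − 50| = 9.
Shaping rows needed: 9 / 1 = 9.
63 rows / 9 = every 7 rows.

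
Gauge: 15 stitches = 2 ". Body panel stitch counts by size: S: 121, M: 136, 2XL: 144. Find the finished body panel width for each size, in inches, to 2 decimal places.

15/2 = 7.5 sts per in.
S: 121 / 7.5 = 16.133 → 16.13 in.
M: 136 / 7.5 = 18.133 → 18.13 in.
2XL: 144 / 7.5 = 19.200 → 19.20 in.

S 16.13 inches; M 18.13 inches; 2XL 19.20 inches.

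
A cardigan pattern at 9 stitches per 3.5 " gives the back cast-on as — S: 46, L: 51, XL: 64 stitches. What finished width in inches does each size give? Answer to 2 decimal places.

9/3.5 = 2.571 sts per in.
S: 46 / 2.571 = 17.889 → 17.89 in.
L: 51 / 2.571 = 19.833 → 19.83 in.
XL: 64 / 2.571 = 24.889 → 24.89 in.

S 17.89 inches; L 19.83 inches; XL 24.89 inches.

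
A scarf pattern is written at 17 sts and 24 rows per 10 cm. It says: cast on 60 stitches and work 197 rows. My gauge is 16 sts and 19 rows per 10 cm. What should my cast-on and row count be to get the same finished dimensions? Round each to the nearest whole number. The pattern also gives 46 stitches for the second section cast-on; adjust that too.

Stitches: 60 × 16/17 = 56.47 → 56.
Rows: 197 × 19/24 = 155.96 → 156.
second section cast-on: 46 × 16/17 = 43.29 → 43.

Cast on 56 stitches; work 156 rows; second section cast-on 43 stitches.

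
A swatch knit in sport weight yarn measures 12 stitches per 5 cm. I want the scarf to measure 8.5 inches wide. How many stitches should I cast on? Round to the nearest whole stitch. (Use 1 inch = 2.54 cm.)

8.5 in = 21.59 cm.
12 stitches / 5 cm = 2.4 stitches per cm.
21.59 × 2.4 = 51.82 stitches.
Round to nearest → 52.

CO 52 sts.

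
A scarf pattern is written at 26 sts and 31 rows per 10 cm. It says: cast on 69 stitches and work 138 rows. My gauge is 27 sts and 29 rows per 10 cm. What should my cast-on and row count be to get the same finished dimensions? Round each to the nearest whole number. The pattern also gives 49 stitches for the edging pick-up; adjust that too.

Stitches: 69 × 27/26 = 71.65 → 72.
Rows: 138 × 29/31 = 129.10 → 129.
edging pick-up: 49 × 27/26 = 50.88 → 51.

Cast on 72 stitches; work 129 rows; edging pick-up 51 stitches.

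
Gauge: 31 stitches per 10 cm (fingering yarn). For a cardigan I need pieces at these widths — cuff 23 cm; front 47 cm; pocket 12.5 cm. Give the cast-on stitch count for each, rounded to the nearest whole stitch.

Rate = 31/10 = 3.1 sts per cm.
cuff: 23 × 3.1 = 71.30 → 71.
front: 47 × 3.1 = 145.70 → 146.
pocket: 12.5 × 3.1 = 38.75 → 39.

cuff 71; front 146; pocket 39.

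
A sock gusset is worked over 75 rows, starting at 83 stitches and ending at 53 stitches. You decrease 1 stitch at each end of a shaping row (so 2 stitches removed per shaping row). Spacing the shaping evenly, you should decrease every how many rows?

Decrease every 5th row.

Stitches to remove: |53 − 83| = 30.
Shaping rows needed: 30 / 2 = 15.
75 rows / 15 = every 5 rows.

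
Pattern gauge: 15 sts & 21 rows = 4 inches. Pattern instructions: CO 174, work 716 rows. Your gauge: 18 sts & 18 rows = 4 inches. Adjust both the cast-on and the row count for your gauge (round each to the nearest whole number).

Cast on 209 stitches; work 614 rows.

Stitches: 174 × 18/15 = 208.80 → 209.
Rows: 716 × 18/21 = 613.71 → 614.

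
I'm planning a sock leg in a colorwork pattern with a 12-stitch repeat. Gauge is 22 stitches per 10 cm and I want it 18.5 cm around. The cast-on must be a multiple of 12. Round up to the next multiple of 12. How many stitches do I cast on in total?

22 / 10 = 2.2 sts per cm.
18.5 × 2.2 = 40.70 sts.
Next multiple of 12: 48.

Cast on 48 stitches.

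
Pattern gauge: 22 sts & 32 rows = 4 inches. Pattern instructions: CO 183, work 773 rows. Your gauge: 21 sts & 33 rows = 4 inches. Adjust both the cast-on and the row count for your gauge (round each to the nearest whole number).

Cast on 175 stitches; work 797 rows.

Stitches: 183 × 21/22 = 174.68 → 175.
Rows: 773 × 33/32 = 797.16 → 797.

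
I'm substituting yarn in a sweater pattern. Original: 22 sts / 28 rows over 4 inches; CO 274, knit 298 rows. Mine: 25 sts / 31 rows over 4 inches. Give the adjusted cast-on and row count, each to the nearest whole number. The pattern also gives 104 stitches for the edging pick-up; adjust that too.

Cast on 311 stitches; work 330 rows; edging pick-up 118 stitches.

Stitches: 274 × 25/22 = 311.36 → 311.
Rows: 298 × 31/28 = 329.93 → 330.
edging pick-up: 104 × 25/22 = 118.18 → 118.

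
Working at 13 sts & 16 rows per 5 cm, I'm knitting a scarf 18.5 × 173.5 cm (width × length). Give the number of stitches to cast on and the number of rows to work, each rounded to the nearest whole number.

Cast on 48 stitches and work 555 rows.

Stitch gauge = 13/5 = 2.6 sts/cm; 18.5 × 2.6 = 48.10 → 48 sts.
Row gauge = 16/5 = 3.2 rows/cm; 173.5 × 3.2 = 555.20 → 555 rows.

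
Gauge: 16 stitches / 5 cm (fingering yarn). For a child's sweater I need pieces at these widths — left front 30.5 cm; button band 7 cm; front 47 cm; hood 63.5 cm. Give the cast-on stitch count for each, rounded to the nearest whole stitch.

Rate = 16/5 = 3.2 sts per cm.
left front: 30.5 × 3.2 = 97.60 → 98.
button band: 7 × 3.2 = 22.40 → 22.
front: 47 × 3.2 = 150.40 → 150.
hood: 63.5 × 3.2 = 203.20 → 203.

left front 98; button band 22; front 150; hood 203.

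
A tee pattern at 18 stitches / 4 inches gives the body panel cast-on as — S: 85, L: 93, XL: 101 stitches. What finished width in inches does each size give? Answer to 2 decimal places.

S 18.89 inches; L 20.67 inches; XL 22.44 inches.

18/4 = 4.5 sts per in.
S: 85 / 4.5 = 18.889 → 18.89 in.
L: 93 / 4.5 = 20.667 → 20.67 in.
XL: 101 / 4.5 = 22.444 → 22.44 in.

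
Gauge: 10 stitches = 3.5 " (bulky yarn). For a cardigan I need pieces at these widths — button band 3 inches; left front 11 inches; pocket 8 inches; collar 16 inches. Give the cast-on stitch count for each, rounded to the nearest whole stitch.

Rate = 10/3.5 = 2.857 sts per in.
button band: 3 × 2.857 = 8.57 → 9.
left front: 11 × 2.857 = 31.43 → 31.
pocket: 8 × 2.857 = 22.86 → 23.
collar: 16 × 2.857 = 45.71 → 46.

button band 9; left front 31; pocket 23; collar 46.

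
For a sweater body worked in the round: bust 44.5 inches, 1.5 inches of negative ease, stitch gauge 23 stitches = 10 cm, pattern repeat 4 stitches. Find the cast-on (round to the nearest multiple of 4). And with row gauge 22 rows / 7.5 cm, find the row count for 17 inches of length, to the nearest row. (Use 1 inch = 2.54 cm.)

Cast on 252 stitches; work 127 rows.

Finished = 44.5 − 1.5 = 43 inches.
43 inches × 2.54 = 109.22 cm.
23/10 = 2.3 sts per cm; 109.22 × 2.3 = 251.21 sts.
Nearest multiple of 4 → 252.
17 inches = 43.18 cm; × 2.933 = 126.66 → 127 rows.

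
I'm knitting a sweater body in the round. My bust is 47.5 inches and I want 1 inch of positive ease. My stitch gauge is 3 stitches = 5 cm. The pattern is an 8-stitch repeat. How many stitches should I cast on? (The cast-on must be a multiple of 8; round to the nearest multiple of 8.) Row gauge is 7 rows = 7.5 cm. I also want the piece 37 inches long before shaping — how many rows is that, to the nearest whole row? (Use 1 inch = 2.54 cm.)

Finished = 47.5 + 1 = 48.5 inches.
48.5 inches × 2.54 = 123.19 cm.
3/5 = 0.6 sts per cm; 123.19 × 0.6 = 73.91 sts.
Nearest multiple of 8 → 72.
37 inches = 93.98 cm; × 0.933 = 87.71 → 88 rows.

Cast on 72 stitches; work 88 rows.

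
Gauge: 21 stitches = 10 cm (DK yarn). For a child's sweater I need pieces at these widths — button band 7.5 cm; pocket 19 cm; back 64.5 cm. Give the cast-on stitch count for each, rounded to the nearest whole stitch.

Rate = 21/10 = 2.1 sts per cm.
button band: 7.5 × 2.1 = 15.75 → 16.
pocket: 19 × 2.1 = 39.90 → 40.
back: 64.5 × 2.1 = 135.45 → 135.

button band 16; pocket 40; back 135.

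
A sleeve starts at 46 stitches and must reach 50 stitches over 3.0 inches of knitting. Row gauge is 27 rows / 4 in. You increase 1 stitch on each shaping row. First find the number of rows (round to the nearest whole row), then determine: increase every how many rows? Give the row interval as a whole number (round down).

Rows = 3.0 × 6.75 = 20.2 → 20 rows.
Stitches to add: 4 → 4 shaping rows (at 1 st each).
20 / 4 = 5.00 → every 5 rows.

Increase every 5th row.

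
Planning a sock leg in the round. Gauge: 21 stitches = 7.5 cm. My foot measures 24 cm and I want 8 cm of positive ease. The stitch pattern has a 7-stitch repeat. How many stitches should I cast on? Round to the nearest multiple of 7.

Finished = 24 + 8 = 32 cm.
21 / 7.5 = 2.8 sts/cm.
32 × 2.8 = 89.60 sts.
Nearest multiple of 7: 91.

91 stitches.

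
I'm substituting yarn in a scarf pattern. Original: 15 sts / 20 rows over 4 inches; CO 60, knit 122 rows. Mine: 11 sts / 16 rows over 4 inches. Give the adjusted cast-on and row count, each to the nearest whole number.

Cast on 44 stitches; work 98 rows.

Stitches: 60 × 11/15 = 44.00 → 44.
Rows: 122 × 16/20 = 97.60 → 98.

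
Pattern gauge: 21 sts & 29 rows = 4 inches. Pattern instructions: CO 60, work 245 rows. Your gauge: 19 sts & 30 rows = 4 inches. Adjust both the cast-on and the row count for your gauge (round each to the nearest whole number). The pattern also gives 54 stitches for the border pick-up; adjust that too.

Stitches: 60 × 19/21 = 54.29 → 54.
Rows: 245 × 30/29 = 253.45 → 253.
border pick-up: 54 × 19/21 = 48.86 → 49.

Cast on 54 stitches; work 253 rows; border pick-up 49 stitches.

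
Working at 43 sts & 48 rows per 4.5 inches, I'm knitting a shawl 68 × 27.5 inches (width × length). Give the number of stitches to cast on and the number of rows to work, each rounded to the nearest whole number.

Cast on 650 stitches and work 293 rows.

Stitch gauge = 43/4.5 = 9.556 sts/in; 68 × 9.556 = 649.78 → 650 sts.
Row gauge = 48/4.5 = 10.667 rows/in; 27.5 × 10.667 = 293.33 → 293 rows.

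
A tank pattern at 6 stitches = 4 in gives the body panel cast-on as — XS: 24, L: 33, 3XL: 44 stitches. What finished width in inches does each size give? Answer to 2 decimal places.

6/4 = 1.5 sts per in.
XS: 24 / 1.5 = 16.000 → 16.00 in.
L: 33 / 1.5 = 22.000 → 22.00 in.
3XL: 44 / 1.5 = 29.333 → 29.33 in.

XS 16.00 inches; L 22.00 inches; 3XL 29.33 inches.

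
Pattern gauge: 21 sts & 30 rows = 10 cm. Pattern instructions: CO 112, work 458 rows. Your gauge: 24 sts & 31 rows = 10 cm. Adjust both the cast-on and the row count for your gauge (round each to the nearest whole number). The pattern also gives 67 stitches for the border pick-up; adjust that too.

Stitches: 112 × 24/21 = 128.00 → 128.
Rows: 458 × 31/30 = 473.27 → 473.
border pick-up: 67 × 24/21 = 76.57 → 77.

Cast on 128 stitches; work 473 rows; border pick-up 77 stitches.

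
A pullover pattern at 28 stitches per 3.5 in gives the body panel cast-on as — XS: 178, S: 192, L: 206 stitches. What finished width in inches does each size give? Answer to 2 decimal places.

XS 22.25 inches; S 24.00 inches; L 25.75 inches.

28/3.5 = 8 sts per in.
XS: 178 / 8 = 22.250 → 22.25 in.
S: 192 / 8 = 24.000 → 24.00 in.
L: 206 / 8 = 25.750 → 25.75 in.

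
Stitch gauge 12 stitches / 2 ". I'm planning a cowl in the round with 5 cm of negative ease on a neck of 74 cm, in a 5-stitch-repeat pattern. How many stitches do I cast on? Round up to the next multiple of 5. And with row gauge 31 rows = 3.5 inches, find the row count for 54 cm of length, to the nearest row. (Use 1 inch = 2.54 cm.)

Finished = 74 − 5 = 69 cm.
69 cm × 1/2.54 = 27.17 inches.
12/2 = 6 sts per in; 27.17 × 6 = 162.99 sts.
Next multiple of 5 → 165.
54 cm = 21.26 inches; × 8.857 = 188.30 → 188 rows.

Cast on 165 stitches; work 188 rows.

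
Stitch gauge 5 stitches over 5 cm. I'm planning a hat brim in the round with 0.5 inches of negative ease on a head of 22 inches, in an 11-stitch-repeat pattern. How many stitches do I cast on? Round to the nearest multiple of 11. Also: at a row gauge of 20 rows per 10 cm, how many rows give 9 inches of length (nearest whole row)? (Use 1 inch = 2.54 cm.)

Finished = 22 − 0.5 = 21.5 inches.
21.5 inches × 2.54 = 54.61 cm.
5/5 = 1 sts per cm; 54.61 × 1 = 54.61 sts.
Nearest multiple of 11 → 55.
9 inches = 22.86 cm; × 2 = 45.72 → 46 rows.

Cast on 55 stitches; work 46 rows.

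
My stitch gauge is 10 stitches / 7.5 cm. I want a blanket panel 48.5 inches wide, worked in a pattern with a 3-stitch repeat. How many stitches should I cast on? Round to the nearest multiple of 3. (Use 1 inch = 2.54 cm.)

48.5 in = 48.5 × 2.54 = 123.19 cm.
10 / 7.5 = 1.333 sts/cm.
123.19 × 1.333 = 164.25 sts.
→ 165.

165 stitches.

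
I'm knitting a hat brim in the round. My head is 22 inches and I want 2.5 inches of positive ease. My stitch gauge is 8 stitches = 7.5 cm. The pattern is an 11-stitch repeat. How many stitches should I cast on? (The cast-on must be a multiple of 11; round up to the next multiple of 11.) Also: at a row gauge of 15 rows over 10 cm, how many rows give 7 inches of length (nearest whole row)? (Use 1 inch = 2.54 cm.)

Finished = 22 + 2.5 = 24.5 inches.
24.5 inches × 2.54 = 62.23 cm.
8/7.5 = 1.067 sts per cm; 62.23 × 1.067 = 66.38 sts.
Next multiple of 11 → 77.
7 inches = 17.78 cm; × 1.5 = 26.67 → 27 rows.

Cast on 77 stitches; work 27 rows.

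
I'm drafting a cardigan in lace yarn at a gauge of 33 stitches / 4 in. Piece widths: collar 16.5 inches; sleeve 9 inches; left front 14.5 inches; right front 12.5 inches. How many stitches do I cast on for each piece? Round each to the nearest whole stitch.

collar 136; sleeve 74; left front 120; right front 103.

Rate = 33/4 = 8.25 sts per in.
collar: 16.5 × 8.25 = 136.12 → 136.
sleeve: 9 × 8.25 = 74.25 → 74.
left front: 14.5 × 8.25 = 119.62 → 120.
right front: 12.5 × 8.25 = 103.12 → 103.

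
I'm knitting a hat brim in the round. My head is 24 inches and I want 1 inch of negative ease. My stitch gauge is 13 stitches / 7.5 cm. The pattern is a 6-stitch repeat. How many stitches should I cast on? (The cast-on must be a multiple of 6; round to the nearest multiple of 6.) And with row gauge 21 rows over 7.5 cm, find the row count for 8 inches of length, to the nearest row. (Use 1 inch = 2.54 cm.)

Finished = 24 − 1 = 23 inches.
23 inches × 2.54 = 58.42 cm.
13/7.5 = 1.733 sts per cm; 58.42 × 1.733 = 101.26 sts.
Nearest multiple of 6 → 102.
8 inches = 20.32 cm; × 2.8 = 56.90 → 57 rows.

Cast on 102 stitches; work 57 rows.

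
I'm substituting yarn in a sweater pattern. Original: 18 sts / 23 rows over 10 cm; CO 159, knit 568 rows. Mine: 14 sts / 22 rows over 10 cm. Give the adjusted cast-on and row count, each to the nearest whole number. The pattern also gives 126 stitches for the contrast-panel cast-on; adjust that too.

Cast on 124 stitches; work 543 rows; contrast-panel cast-on 98 stitches.

Stitches: 159 × 14/18 = 123.67 → 124.
Rows: 568 × 22/23 = 543.30 → 543.
contrast-panel cast-on: 126 × 14/18 = 98.00 → 98.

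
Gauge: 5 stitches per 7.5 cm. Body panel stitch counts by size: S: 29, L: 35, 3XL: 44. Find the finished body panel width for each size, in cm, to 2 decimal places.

5/7.5 = 0.667 sts per cm.
S: 29 / 0.667 = 43.500 → 43.50 cm.
L: 35 / 0.667 = 52.500 → 52.50 cm.
3XL: 44 / 0.667 = 66.000 → 66.00 cm.

S 43.50 cm; L 52.50 cm; 3XL 66.00 cm.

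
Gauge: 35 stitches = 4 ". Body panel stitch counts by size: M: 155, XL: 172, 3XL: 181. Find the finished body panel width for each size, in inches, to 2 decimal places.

35/4 = 8.75 sts per in.
M: 155 / 8.75 = 17.714 → 17.71 in.
XL: 172 / 8.75 = 19.657 → 19.66 in.
3XL: 181 / 8.75 = 20.686 → 20.69 in.

M 17.71 inches; XL 19.66 inches; 3XL 20.69 inches.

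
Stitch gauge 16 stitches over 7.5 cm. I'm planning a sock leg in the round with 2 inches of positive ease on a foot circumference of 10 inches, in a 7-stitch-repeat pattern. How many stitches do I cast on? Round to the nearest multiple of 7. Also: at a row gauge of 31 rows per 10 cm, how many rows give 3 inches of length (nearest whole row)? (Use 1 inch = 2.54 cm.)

Cast on 63 stitches; work 24 rows.

Finished = 10 + 2 = 12 inches.
12 inches × 2.54 = 30.48 cm.
16/7.5 = 2.133 sts per cm; 30.48 × 2.133 = 65.02 sts.
Nearest multiple of 7 → 63.
3 inches = 7.62 cm; × 3.1 = 23.62 → 24 rows.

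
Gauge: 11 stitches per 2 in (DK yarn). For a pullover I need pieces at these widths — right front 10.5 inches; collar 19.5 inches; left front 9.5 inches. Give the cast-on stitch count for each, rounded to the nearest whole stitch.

right front 58; collar 107; left front 52.

Rate = 11/2 = 5.5 sts per in.
right front: 10.5 × 5.5 = 57.75 → 58.
collar: 19.5 × 5.5 = 107.25 → 107.
left front: 9.5 × 5.5 = 52.25 → 52.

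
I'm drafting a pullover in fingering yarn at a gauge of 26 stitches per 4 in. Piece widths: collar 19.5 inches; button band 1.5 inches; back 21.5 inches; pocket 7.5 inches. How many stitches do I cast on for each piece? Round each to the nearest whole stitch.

collar 127; button band 10; back 140; pocket 49.

Rate = 26/4 = 6.5 sts per in.
collar: 19.5 × 6.5 = 126.75 → 127.
button band: 1.5 × 6.5 = 9.75 → 10.
back: 21.5 × 6.5 = 139.75 → 140.
pocket: 7.5 × 6.5 = 48.75 → 49.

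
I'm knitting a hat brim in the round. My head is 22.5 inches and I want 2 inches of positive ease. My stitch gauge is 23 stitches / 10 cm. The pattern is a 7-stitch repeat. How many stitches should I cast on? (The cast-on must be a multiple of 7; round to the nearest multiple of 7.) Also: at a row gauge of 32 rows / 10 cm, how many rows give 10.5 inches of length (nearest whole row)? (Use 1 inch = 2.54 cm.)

Finished = 22.5 + 2 = 24.5 inches.
24.5 inches × 2.54 = 62.23 cm.
23/10 = 2.3 sts per cm; 62.23 × 2.3 = 143.13 sts.
Nearest multiple of 7 → 140.
10.5 inches = 26.67 cm; × 3.2 = 85.34 → 85 rows.

Cast on 140 stitches; work 85 rows.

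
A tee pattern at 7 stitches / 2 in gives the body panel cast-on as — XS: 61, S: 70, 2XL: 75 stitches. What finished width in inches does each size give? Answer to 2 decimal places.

XS 17.43 inches; S 20.00 inches; 2XL 21.43 inches.

7/2 = 3.5 sts per in.
XS: 61 / 3.5 = 17.429 → 17.43 in.
S: 70 / 3.5 = 20.000 → 20.00 in.
2XL: 75 / 3.5 = 21.429 → 21.43 in.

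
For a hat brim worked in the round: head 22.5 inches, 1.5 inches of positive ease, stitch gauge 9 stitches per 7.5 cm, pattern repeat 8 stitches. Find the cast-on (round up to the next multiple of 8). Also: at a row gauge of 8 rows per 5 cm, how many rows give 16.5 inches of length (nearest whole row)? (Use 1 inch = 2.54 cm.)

Cast on 80 stitches; work 67 rows.

Finished = 22.5 + 1.5 = 24 inches.
24 inches × 2.54 = 60.96 cm.
9/7.5 = 1.2 sts per cm; 60.96 × 1.2 = 73.15 sts.
Next multiple of 8 → 80.
16.5 inches = 41.91 cm; × 1.6 = 67.06 → 67 rows.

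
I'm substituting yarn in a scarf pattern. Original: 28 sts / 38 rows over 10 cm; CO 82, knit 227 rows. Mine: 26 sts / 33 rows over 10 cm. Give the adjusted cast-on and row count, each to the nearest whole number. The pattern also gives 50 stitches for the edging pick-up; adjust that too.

Cast on 76 stitches; work 197 rows; edging pick-up 46 stitches.

Stitches: 82 × 26/28 = 76.14 → 76.
Rows: 227 × 33/38 = 197.13 → 197.
edging pick-up: 50 × 26/28 = 46.43 → 46.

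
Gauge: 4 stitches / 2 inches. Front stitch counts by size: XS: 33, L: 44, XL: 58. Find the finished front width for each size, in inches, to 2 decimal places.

4/2 = 2 sts per in.
XS: 33 / 2 = 16.500 → 16.50 in.
L: 44 / 2 = 22.000 → 22.00 in.
XL: 58 / 2 = 29.000 → 29.00 in.

XS 16.50 inches; L 22.00 inches; XL 29.00 inches.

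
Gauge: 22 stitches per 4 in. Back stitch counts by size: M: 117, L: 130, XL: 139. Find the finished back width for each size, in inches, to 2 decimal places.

M 21.27 inches; L 23.64 inches; XL 25.27 inches.

22/4 = 5.5 sts per in.
M: 117 / 5.5 = 21.273 → 21.27 in.
L: 130 / 5.5 = 23.636 → 23.64 in.
XL: 139 / 5.5 = 25.273 → 25.27 in.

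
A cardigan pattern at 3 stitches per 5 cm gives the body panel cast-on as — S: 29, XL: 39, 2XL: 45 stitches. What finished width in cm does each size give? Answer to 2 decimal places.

S 48.33 cm; XL 65.00 cm; 2XL 75.00 cm.

3/5 = 0.6 sts per cm.
S: 29 / 0.6 = 48.333 → 48.33 cm.
XL: 39 / 0.6 = 65.000 → 65.00 cm.
2XL: 45 / 0.6 = 75.000 → 75.00 cm.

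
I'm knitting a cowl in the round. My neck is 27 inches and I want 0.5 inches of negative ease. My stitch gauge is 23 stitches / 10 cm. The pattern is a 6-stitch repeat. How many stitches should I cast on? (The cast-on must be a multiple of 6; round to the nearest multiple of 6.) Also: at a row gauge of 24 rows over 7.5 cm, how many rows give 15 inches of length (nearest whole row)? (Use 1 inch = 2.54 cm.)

Finished = 27 − 0.5 = 26.5 inches.
26.5 inches × 2.54 = 67.31 cm.
23/10 = 2.3 sts per cm; 67.31 × 2.3 = 154.81 sts.
Nearest multiple of 6 → 156.
15 inches = 38.10 cm; × 3.2 = 121.92 → 122 rows.

Cast on 156 stitches; work 122 rows.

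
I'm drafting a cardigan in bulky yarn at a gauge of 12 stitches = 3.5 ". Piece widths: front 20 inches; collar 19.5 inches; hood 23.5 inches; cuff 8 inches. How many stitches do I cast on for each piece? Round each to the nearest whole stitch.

Rate = 12/3.5 = 3.429 sts per in.
front: 20 × 3.429 = 68.57 → 69.
collar: 19.5 × 3.429 = 66.86 → 67.
hood: 23.5 × 3.429 = 80.57 → 81.
cuff: 8 × 3.429 = 27.43 → 27.

front 69; collar 67; hood 81; cuff 27.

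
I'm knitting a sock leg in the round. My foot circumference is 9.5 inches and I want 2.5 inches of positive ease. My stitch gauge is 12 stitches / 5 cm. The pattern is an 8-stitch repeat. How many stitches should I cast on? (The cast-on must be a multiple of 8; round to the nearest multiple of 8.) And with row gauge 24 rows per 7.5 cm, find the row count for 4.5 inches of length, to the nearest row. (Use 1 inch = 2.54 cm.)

Finished = 9.5 + 2.5 = 12 inches.
12 inches × 2.54 = 30.48 cm.
12/5 = 2.4 sts per cm; 30.48 × 2.4 = 73.15 sts.
Nearest multiple of 8 → 72.
4.5 inches = 11.43 cm; × 3.2 = 36.58 → 37 rows.

Cast on 72 stitches; work 37 rows.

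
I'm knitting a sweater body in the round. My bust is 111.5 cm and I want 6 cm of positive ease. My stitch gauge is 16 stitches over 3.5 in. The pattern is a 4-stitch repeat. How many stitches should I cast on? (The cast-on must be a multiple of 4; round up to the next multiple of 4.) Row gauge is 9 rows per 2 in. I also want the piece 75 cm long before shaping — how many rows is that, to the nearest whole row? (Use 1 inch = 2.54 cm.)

Cast on 212 stitches; work 133 rows.

Finished = 111.5 + 6 = 117.5 cm.
117.5 cm × 1/2.54 = 46.26 inches.
16/3.5 = 4.571 sts per in; 46.26 × 4.571 = 211.47 sts.
Next multiple of 4 → 212.
75 cm = 29.53 inches; × 4.5 = 132.87 → 133 rows.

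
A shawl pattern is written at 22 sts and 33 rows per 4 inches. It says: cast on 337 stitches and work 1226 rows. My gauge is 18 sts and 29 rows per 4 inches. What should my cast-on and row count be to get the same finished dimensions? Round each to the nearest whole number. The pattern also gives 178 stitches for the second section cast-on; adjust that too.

Cast on 276 stitches; work 1077 rows; second section cast-on 146 stitches.

Stitches: 337 × 18/22 = 275.73 → 276.
Rows: 1226 × 29/33 = 1077.39 → 1077.
second section cast-on: 178 × 18/22 = 145.64 → 146.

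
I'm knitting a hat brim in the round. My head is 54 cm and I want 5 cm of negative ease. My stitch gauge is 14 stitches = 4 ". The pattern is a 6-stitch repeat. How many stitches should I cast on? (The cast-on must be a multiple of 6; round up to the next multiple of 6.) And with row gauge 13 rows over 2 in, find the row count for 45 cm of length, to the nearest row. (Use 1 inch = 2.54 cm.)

Cast on 72 stitches; work 115 rows.

Finished = 54 − 5 = 49 cm.
49 cm × 1/2.54 = 19.29 inches.
14/4 = 3.5 sts per in; 19.29 × 3.5 = 67.52 sts.
Next multiple of 6 → 72.
45 cm = 17.72 inches; × 6.5 = 115.16 → 115 rows.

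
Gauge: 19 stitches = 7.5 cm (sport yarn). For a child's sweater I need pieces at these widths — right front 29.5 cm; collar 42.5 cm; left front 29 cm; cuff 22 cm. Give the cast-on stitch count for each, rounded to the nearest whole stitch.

Rate = 19/7.5 = 2.533 sts per cm.
right front: 29.5 × 2.533 = 74.73 → 75.
collar: 42.5 × 2.533 = 107.67 → 108.
left front: 29 × 2.533 = 73.47 → 73.
cuff: 22 × 2.533 = 55.73 → 56.

right front 75; collar 108; left front 73; cuff 56.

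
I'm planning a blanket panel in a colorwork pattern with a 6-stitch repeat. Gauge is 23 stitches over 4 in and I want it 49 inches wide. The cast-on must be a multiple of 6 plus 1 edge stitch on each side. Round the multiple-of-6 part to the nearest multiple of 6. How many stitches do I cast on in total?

23 / 4 = 5.75 sts per inch.
49 × 5.75 = 281.75 sts.
Less 2 edge sts → 279.75 for the repeat.
Nearest multiple of 6: 282.
Add back 2 edge sts → 284.

284 stitches.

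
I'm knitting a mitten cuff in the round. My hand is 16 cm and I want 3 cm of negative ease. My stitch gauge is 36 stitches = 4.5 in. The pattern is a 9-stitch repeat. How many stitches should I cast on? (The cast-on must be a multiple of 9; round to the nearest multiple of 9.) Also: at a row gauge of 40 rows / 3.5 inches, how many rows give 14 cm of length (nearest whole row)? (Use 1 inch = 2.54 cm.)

Finished = 16 − 3 = 13 cm.
13 cm × 1/2.54 = 5.12 inches.
36/4.5 = 8 sts per in; 5.12 × 8 = 40.94 sts.
Nearest multiple of 9 → 45.
14 cm = 5.51 inches; × 11.429 = 62.99 → 63 rows.

Cast on 45 stitches; work 63 rows.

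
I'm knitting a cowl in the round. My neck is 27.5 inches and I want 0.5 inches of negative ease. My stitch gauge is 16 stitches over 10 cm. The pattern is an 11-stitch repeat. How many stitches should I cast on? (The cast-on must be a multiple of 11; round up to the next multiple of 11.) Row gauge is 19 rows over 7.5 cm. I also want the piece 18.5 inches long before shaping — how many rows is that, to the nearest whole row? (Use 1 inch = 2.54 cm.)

Finished = 27.5 − 0.5 = 27 inches.
27 inches × 2.54 = 68.58 cm.
16/10 = 1.6 sts per cm; 68.58 × 1.6 = 109.73 sts.
Next multiple of 11 → 110.
18.5 inches = 46.99 cm; × 2.533 = 119.04 → 119 rows.

Cast on 110 stitches; work 119 rows.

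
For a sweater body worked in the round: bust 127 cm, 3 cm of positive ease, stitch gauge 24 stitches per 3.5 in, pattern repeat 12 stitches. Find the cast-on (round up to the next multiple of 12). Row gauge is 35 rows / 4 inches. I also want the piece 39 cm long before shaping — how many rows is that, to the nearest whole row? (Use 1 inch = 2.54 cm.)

Cast on 360 stitches; work 134 rows.

Finished = 127 + 3 = 130 cm.
130 cm × 1/2.54 = 51.18 inches.
24/3.5 = 6.857 sts per in; 51.18 × 6.857 = 350.96 sts.
Next multiple of 12 → 360.
39 cm = 15.35 inches; × 8.75 = 134.35 → 134 rows.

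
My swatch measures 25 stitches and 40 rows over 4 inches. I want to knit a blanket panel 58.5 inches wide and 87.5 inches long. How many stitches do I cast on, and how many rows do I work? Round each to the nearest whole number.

Stitch gauge = 25/4 = 6.25 sts/in; 58.5 × 6.25 = 365.62 → 366 sts.
Row gauge = 40/4 = 10 rows/in; 87.5 × 10 = 875.00 → 875 rows.

Cast on 366 stitches and work 875 rows.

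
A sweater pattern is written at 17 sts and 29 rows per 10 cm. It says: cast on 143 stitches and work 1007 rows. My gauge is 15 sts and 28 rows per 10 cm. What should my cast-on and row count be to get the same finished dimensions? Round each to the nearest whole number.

Cast on 126 stitches; work 972 rows.

Stitches: 143 × 15/17 = 126.18 → 126.
Rows: 1007 × 28/29 = 972.28 → 972.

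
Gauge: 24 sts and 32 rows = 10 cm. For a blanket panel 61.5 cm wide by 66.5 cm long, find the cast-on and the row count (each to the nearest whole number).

Cast on 148 stitches and work 213 rows.

Stitch gauge = 24/10 = 2.4 sts/cm; 61.5 × 2.4 = 147.60 → 148 sts.
Row gauge = 32/10 = 3.2 rows/cm; 66.5 × 3.2 = 212.80 → 213 rows.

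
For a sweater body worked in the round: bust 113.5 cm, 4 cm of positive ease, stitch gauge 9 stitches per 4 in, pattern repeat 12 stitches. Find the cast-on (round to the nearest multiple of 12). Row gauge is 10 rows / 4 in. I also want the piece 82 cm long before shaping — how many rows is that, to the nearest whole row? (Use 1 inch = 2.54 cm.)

Finished = 113.5 + 4 = 117.5 cm.
117.5 cm × 1/2.54 = 46.26 inches.
9/4 = 2.25 sts per in; 46.26 × 2.25 = 104.08 sts.
Nearest multiple of 12 → 108.
82 cm = 32.28 inches; × 2.5 = 80.71 → 81 rows.

Cast on 108 stitches; work 81 rows.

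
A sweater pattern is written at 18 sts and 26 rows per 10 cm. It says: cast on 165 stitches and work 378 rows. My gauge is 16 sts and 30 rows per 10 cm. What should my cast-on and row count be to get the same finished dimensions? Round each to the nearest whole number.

Cast on 147 stitches; work 436 rows.

Stitches: 165 × 16/18 = 146.67 → 147.
Rows: 378 × 30/26 = 436.15 → 436.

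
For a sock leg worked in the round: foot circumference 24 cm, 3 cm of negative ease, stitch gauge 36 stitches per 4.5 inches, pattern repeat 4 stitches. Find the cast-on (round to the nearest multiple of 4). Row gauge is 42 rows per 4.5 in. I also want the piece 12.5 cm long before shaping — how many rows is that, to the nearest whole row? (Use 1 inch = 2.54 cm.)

Finished = 24 − 3 = 21 cm.
21 cm × 1/2.54 = 8.27 inches.
36/4.5 = 8 sts per in; 8.27 × 8 = 66.14 sts.
Nearest multiple of 4 → 68.
12.5 cm = 4.92 inches; × 9.333 = 45.93 → 46 rows.

Cast on 68 stitches; work 46 rows.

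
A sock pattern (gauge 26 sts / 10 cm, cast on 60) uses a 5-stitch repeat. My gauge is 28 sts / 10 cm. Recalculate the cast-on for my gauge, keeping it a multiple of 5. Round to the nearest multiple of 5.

60 × 28 / 26 = 64.62.
Nearest multiple of 5: 65.

CO 65 sts.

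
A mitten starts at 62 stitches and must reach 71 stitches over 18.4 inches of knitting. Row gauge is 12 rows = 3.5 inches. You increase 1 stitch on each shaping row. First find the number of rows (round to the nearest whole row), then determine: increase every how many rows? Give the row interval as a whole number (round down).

Increase every 7th row.

Rows = 18.4 × 3.429 = 63.1 → 63 rows.
Stitches to add: 9 → 9 shaping rows (at 1 st each).
63 / 9 = 7.00 → every 7 rows.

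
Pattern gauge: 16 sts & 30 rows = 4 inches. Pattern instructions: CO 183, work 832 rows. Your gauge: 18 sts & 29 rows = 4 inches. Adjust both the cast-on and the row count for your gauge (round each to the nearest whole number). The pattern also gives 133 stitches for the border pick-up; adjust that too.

Cast on 206 stitches; work 804 rows; border pick-up 150 stitches.

Stitches: 183 × 18/16 = 205.88 → 206.
Rows: 832 × 29/30 = 804.27 → 804.
border pick-up: 133 × 18/16 = 149.62 → 150.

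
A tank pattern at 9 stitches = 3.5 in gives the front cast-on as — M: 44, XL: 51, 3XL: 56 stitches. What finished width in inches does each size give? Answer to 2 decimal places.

M 17.11 inches; XL 19.83 inches; 3XL 21.78 inches.

9/3.5 = 2.571 sts per in.
M: 44 / 2.571 = 17.111 → 17.11 in.
XL: 51 / 2.571 = 19.833 → 19.83 in.
3XL: 56 / 2.571 = 21.778 → 21.78 in.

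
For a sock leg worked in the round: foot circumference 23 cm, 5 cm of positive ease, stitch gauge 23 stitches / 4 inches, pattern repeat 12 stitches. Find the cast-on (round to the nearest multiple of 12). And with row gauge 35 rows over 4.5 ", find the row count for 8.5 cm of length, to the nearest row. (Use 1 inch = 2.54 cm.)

Finished = 23 + 5 = 28 cm.
28 cm × 1/2.54 = 11.02 inches.
23/4 = 5.75 sts per in; 11.02 × 5.75 = 63.39 sts.
Nearest multiple of 12 → 60.
8.5 cm = 3.35 inches; × 7.778 = 26.03 → 26 rows.

Cast on 60 stitches; work 26 rows.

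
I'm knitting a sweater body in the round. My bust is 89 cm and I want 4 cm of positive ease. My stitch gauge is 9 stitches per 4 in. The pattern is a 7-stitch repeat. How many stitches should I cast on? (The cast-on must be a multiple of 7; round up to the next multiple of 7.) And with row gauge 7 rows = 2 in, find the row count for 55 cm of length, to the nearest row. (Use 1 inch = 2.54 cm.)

Cast on 84 stitches; work 76 rows.

Finished = 89 + 4 = 93 cm.
93 cm × 1/2.54 = 36.61 inches.
9/4 = 2.25 sts per in; 36.61 × 2.25 = 82.38 sts.
Next multiple of 7 → 84.
55 cm = 21.65 inches; × 3.5 = 75.79 → 76 rows.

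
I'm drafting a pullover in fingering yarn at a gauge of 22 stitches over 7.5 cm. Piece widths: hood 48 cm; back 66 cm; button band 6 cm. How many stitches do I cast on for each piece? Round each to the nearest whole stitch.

hood 141; back 194; button band 18.

Rate = 22/7.5 = 2.933 sts per cm.
hood: 48 × 2.933 = 140.80 → 141.
back: 66 × 2.933 = 193.60 → 194.
button band: 6 × 2.933 = 17.60 → 18.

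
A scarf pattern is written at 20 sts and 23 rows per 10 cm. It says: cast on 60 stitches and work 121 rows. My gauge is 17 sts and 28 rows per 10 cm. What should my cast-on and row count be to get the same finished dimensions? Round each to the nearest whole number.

Cast on 51 stitches; work 147 rows.

Stitches: 60 × 17/20 = 51.00 → 51.
Rows: 121 × 28/23 = 147.30 → 147.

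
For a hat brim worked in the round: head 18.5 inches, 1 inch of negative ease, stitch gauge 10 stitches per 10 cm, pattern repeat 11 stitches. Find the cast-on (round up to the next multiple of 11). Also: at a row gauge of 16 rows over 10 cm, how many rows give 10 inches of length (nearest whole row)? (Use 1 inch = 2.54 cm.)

Finished = 18.5 − 1 = 17.5 inches.
17.5 inches × 2.54 = 44.45 cm.
10/10 = 1 sts per cm; 44.45 × 1 = 44.45 sts.
Next multiple of 11 → 55.
10 inches = 25.40 cm; × 1.6 = 40.64 → 41 rows.

Cast on 55 stitches; work 41 rows.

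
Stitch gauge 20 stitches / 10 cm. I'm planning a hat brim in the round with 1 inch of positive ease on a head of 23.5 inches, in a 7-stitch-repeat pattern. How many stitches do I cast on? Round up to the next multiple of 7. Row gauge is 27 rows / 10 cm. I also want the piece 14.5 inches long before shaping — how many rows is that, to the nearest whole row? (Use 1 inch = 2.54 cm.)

Cast on 126 stitches; work 99 rows.

Finished = 23.5 + 1 = 24.5 inches.
24.5 inches × 2.54 = 62.23 cm.
20/10 = 2 sts per cm; 62.23 × 2 = 124.46 sts.
Next multiple of 7 → 126.
14.5 inches = 36.83 cm; × 2.7 = 99.44 → 99 rows.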